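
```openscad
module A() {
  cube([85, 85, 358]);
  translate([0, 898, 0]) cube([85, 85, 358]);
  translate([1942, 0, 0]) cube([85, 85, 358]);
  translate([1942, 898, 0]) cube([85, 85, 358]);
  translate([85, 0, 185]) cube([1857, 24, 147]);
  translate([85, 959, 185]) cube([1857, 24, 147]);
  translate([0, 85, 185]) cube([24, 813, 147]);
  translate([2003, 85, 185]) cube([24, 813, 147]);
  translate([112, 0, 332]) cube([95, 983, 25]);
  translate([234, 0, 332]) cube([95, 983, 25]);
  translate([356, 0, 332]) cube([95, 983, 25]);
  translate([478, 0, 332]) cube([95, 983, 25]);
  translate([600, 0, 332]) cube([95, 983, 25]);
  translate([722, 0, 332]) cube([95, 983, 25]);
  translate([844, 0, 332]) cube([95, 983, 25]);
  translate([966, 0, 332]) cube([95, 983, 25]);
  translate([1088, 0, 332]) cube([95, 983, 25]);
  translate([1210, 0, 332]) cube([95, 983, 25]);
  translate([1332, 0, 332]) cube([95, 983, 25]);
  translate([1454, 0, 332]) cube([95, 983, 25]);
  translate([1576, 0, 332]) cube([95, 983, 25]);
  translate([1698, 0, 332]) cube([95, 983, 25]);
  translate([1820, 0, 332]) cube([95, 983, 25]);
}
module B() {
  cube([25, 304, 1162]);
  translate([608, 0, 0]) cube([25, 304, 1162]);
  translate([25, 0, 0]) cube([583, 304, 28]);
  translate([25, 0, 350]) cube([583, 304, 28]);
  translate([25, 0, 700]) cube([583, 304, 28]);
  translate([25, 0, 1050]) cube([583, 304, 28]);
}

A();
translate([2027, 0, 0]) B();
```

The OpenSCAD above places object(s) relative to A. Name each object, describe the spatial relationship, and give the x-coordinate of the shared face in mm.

The bed frame's +x face and the bookshelf's −x face are both at x = 2027 mm.

A is a bed frame. B is a bookshelf. The bookshelf is against the bed frame's +x side, with their −y faces flush. The x-coordinate of the shared face is 2027 mm.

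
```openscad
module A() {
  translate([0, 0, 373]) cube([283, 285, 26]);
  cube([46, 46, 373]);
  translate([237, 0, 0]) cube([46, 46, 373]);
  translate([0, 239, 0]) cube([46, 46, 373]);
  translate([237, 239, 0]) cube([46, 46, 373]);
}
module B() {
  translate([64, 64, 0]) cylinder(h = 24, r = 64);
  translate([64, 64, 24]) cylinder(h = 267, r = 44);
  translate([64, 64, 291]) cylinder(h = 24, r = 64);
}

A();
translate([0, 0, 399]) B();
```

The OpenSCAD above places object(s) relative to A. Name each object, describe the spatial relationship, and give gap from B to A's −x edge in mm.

A is a stool. B is a spool. The spool is on top of the stool. The gap from the spool to the stool's −x edge is 0 mm.

The spool's min-x is at 0; the stool's min-x is 0; gap = 0 mm.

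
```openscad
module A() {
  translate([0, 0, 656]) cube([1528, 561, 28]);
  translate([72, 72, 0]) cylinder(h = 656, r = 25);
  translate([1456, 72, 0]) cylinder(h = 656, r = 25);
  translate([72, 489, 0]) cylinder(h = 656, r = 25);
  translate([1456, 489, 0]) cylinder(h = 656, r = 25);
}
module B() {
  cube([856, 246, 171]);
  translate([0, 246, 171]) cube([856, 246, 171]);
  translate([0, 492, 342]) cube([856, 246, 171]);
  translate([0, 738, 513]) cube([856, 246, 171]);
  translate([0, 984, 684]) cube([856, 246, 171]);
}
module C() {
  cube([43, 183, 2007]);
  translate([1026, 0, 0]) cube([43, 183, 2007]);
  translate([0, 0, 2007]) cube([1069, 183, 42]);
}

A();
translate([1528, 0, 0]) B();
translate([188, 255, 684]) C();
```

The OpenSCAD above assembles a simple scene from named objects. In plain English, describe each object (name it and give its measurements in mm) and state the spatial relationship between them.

A is a table: top 1528 mm (x) × 561 mm (y), 28 mm thick, upper face at z = 684 mm, on four round legs of 50 mm diameter, each leg's bounding box inset 47 mm from the nearest pair of top edges, running from z = 0 to the bottom of the top.

B is a straight staircase of 5 solid steps. Each step is 856 mm wide (x), 246 mm deep (y, the going) and 171 mm tall (the rise). The first step rests on the floor; each subsequent step sits one going further in +y and one rise higher in +z, directly behind and above the previous step with no overlap.

C is a rectangular door frame: two vertical jambs of 43×183 mm section, 2007 mm tall, with a clear opening 983 mm wide between their inner faces. A header 42 mm tall and 183 mm deep lies on top of the jambs and spans the full outside width.

The staircase is against the table's +x side, with their −y faces flush. The door frame is on top of the table.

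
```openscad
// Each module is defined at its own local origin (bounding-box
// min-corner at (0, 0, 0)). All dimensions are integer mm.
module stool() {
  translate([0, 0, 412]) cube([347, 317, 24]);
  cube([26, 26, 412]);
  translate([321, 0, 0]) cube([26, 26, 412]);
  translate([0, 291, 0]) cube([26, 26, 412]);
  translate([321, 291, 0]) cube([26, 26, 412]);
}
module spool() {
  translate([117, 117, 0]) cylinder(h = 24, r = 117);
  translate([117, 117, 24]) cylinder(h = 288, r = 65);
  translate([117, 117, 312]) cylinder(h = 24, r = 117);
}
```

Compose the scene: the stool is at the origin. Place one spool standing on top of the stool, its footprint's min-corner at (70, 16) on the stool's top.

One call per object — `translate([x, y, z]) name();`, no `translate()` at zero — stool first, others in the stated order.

stool();
translate([70, 16, 436]) spool();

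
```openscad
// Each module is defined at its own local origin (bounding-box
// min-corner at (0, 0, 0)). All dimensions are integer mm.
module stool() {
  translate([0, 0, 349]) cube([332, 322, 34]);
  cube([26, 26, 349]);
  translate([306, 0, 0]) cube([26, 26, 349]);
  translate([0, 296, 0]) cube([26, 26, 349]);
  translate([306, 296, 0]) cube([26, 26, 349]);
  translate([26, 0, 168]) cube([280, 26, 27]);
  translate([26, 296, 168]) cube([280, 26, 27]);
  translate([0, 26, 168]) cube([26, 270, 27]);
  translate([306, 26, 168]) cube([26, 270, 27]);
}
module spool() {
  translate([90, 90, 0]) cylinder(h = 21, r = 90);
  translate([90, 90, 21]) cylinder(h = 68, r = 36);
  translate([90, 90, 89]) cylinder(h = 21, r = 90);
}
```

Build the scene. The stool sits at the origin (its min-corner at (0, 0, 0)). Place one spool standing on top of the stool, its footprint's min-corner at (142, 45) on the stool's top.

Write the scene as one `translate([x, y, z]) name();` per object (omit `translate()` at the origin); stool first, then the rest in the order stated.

stool();
translate([142, 45, 383]) spool();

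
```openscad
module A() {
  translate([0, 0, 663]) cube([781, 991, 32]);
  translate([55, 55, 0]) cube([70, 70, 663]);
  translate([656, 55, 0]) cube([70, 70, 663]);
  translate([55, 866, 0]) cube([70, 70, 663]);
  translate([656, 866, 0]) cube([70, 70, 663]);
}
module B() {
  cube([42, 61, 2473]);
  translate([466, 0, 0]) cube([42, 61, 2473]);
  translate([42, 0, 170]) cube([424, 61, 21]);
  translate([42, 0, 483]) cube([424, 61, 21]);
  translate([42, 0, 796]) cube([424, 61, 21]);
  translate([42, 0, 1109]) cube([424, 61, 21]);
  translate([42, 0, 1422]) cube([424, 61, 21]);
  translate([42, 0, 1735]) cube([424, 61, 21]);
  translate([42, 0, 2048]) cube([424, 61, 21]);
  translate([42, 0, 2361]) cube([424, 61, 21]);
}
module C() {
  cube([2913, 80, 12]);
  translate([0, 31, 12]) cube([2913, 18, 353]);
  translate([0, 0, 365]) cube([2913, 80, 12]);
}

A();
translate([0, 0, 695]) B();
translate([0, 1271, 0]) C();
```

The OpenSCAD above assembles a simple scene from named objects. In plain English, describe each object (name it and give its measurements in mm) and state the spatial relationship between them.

A is a rectangular dining table. The top is 781×991×32 mm with its upper surface at z = 695 mm. It stands on four 70×70 mm square legs, each inset 55 mm from the nearest pair of top edges, running from the floor to the underside of the top.

B is a straight ladder. Two 42×61 mm vertical rails, 2473 mm tall, stand 508 mm apart (outside-to-outside) with their front faces coplanar on the −y side. 8 rungs, each 61 mm deep and 21 mm tall, span between the inner faces of the rails, front faces flush with the rails. The lowest rung's underside is at z = 170 mm and rungs are spaced 313 mm apart (underside to underside).

C is an I-beam lying along x, 2913 mm long. Overall section height 377 mm. Two flanges 80 mm wide (y) and 12 mm thick, one on the floor and one at the top; a web 18 mm thick runs between them, centred on the flange width.

The ladder is on top of the table. The I-beam is on the floor beside the table on its +y side.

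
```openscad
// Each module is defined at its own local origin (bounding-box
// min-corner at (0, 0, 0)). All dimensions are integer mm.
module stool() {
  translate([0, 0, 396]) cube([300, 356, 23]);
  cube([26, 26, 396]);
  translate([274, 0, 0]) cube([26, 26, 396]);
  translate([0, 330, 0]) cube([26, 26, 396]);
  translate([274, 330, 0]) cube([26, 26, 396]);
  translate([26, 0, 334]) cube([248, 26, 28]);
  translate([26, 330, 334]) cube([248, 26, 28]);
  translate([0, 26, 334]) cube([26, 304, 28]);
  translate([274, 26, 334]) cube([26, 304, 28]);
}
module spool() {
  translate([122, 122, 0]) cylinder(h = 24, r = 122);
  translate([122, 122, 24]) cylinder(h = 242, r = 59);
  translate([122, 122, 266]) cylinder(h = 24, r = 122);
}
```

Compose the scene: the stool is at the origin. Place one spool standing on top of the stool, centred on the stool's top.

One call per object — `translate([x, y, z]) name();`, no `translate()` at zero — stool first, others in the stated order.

stool();
translate([28, 56, 419]) spool();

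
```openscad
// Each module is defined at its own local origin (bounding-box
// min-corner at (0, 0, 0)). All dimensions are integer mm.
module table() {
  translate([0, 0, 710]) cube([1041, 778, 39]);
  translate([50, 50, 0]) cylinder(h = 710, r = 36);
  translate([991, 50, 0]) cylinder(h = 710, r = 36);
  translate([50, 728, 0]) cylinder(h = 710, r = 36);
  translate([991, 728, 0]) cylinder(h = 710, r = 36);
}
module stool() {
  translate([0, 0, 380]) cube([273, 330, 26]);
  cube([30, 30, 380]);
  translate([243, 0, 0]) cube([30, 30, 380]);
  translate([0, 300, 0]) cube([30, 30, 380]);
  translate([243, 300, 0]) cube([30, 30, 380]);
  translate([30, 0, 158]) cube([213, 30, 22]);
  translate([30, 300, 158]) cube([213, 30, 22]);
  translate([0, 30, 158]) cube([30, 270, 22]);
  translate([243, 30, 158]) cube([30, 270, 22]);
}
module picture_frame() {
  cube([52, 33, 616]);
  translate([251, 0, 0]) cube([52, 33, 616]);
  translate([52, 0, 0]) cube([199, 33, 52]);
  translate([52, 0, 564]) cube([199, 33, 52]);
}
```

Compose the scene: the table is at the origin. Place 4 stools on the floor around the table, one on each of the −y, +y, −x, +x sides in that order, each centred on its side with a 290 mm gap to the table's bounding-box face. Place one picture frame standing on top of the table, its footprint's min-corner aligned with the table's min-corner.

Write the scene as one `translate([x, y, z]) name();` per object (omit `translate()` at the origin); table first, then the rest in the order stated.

table();
translate([384, -620, 0]) stool();
translate([384, 1068, 0]) stool();
translate([-563, 224, 0]) stool();
translate([1331, 224, 0]) stool();
translate([0, 0, 749]) picture_frame();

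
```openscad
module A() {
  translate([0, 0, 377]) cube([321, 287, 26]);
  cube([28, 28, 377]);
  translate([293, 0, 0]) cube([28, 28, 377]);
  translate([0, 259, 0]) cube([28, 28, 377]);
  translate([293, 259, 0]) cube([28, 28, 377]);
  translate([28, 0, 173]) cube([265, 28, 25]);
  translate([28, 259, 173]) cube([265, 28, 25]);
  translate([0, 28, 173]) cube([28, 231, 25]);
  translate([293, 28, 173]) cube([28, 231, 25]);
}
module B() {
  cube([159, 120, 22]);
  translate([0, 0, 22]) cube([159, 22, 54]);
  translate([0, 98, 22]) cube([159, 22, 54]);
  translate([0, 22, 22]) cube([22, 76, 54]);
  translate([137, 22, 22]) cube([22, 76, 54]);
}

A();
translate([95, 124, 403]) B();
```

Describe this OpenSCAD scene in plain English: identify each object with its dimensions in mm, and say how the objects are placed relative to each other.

A is a simple wooden stool: a rectangular seat 321 mm (x) by 287 mm (y), 26 mm thick, top face at z = 403 mm, on four square legs, each 28×28 mm in cross-section. The legs rest on z = 0, each flush with a corner of the seat. Four stretchers, 28 mm wide and 25 mm tall, connect adjacent legs with their undersides at z = 173 mm, each running between the inner faces of the legs it joins and aligned with the legs' outer faces on the other axis.

B is an open storage box with external size 159×120×76 mm and wall thickness 22 mm (the base is also 22 mm thick). The base covers the whole footprint; the four walls stand on the base, with the y-facing walls full-width and the x-facing walls fitting between their inner faces.

The open box is on top of the stool.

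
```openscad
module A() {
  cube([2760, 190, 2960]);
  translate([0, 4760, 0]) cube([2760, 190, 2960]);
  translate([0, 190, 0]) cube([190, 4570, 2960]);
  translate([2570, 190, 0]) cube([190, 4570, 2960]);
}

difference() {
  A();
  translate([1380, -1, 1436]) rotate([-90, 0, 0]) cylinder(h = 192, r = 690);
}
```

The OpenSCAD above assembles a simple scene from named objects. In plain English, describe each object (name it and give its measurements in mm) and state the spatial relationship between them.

A is the wall frame of a small rectangular building: four walls, each 2960 mm tall and 190 mm thick, enclosing a footprint 2760 mm (x) by 4950 mm (y) outside-to-outside, with no floor or roof. The front and back walls (the −y and +y sides) span the full width; the two side walls fit between them.

The house frame has a circular hole of radius 690 mm through its front wall, centred at (x = 1380, z = 1436).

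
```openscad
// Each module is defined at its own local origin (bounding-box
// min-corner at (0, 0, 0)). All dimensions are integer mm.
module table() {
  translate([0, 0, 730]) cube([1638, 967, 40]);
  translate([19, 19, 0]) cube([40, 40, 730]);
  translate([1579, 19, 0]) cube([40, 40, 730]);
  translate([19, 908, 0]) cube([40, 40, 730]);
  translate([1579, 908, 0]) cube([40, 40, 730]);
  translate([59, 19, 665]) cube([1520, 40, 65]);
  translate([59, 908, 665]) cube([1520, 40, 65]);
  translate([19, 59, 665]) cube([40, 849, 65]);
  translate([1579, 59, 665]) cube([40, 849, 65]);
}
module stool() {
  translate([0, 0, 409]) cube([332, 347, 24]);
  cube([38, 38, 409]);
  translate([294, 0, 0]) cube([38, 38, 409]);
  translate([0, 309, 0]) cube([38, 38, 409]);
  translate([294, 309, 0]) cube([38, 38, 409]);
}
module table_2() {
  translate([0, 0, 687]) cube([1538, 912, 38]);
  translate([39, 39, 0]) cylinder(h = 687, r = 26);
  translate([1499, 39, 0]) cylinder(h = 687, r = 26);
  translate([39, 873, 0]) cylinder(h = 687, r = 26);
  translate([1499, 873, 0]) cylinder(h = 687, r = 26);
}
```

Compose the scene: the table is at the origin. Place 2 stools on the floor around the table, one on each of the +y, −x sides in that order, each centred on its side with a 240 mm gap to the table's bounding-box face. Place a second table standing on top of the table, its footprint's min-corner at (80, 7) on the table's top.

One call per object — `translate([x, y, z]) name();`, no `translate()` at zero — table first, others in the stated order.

table();
translate([653, 1207, 0]) stool();
translate([-572, 310, 0]) stool();
translate([80, 7, 770]) table_2();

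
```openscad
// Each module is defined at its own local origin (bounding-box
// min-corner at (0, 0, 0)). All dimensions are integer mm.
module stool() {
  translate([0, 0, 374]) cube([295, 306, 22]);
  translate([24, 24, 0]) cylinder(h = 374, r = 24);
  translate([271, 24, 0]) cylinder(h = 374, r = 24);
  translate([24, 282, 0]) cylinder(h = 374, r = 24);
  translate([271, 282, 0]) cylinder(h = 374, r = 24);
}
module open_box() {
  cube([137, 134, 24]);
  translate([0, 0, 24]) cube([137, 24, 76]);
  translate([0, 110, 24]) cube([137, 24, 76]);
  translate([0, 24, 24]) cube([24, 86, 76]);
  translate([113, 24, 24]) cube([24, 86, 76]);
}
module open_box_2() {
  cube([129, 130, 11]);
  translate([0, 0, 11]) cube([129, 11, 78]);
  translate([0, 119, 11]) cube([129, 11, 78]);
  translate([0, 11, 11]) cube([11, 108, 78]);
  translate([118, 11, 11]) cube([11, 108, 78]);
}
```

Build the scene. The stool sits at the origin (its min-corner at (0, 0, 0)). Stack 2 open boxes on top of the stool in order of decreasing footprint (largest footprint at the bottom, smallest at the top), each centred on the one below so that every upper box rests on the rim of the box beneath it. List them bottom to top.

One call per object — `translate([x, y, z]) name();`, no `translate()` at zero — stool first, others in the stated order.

stool();
translate([79, 86, 396]) open_box();
translate([83, 88, 496]) open_box_2();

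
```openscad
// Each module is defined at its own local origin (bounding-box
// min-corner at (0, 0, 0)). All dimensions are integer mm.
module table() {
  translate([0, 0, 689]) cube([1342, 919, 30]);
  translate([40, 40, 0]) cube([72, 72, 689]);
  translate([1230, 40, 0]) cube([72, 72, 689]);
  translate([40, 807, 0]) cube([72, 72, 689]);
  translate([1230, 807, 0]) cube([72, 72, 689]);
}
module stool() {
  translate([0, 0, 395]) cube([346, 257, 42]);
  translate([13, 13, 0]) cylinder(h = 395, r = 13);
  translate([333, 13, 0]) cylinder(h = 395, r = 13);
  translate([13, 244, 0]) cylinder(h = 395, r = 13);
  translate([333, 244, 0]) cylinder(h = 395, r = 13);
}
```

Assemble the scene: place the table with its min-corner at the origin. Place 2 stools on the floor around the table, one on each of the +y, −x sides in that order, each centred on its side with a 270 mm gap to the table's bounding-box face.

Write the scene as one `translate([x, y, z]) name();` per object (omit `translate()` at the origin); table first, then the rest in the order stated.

table();
translate([498, 1189, 0]) stool();
translate([-616, 331, 0]) stool();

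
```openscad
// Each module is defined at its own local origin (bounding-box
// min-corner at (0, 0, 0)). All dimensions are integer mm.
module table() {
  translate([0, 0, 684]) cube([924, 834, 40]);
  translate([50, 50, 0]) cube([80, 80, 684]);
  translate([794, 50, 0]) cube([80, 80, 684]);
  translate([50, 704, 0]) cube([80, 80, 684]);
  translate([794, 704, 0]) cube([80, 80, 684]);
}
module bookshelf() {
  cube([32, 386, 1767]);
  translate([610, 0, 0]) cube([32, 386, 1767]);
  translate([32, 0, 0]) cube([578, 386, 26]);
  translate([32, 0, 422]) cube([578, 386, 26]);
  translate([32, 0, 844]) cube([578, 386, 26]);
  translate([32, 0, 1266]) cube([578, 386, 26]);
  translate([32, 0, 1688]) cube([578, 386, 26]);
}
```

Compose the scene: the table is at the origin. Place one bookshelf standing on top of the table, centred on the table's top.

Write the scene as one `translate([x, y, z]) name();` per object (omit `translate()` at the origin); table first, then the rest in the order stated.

table();
translate([141, 224, 724]) bookshelf();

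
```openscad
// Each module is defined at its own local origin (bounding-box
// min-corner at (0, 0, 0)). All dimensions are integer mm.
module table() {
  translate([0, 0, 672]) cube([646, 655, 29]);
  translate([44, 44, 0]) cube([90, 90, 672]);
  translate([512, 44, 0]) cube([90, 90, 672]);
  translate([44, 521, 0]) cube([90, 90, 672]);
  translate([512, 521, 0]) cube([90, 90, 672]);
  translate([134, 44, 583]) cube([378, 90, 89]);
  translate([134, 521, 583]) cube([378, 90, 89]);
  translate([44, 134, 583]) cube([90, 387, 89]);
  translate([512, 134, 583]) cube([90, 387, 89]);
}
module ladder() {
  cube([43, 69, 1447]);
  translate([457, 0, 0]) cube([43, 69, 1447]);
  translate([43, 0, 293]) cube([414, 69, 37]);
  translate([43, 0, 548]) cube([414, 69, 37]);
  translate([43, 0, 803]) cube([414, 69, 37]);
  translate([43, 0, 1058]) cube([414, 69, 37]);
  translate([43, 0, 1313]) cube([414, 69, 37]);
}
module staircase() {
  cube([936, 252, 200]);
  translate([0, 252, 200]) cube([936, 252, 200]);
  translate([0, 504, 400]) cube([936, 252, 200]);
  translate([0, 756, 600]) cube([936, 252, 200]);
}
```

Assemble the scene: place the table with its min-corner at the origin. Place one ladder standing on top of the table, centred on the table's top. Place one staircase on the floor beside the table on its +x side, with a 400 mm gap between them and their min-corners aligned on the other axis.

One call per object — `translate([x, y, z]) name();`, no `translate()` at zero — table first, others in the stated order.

table();
translate([73, 293, 701]) ladder();
translate([1046, 0, 0]) staircase();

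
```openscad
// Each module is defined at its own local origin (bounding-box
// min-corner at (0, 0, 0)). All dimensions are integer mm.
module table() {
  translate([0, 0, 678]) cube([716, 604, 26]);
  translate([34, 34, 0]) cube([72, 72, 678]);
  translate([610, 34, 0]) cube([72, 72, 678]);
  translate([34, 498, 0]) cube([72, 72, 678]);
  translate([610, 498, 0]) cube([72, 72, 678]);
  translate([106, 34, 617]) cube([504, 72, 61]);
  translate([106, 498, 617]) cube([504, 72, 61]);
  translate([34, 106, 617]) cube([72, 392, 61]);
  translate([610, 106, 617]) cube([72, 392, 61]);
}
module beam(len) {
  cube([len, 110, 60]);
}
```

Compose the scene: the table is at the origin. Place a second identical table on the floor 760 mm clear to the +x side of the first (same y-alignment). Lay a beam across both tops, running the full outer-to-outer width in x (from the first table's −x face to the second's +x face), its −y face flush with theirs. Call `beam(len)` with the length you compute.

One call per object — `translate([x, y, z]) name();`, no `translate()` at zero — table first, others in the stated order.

table();
translate([1476, 0, 0]) table();
translate([0, 0, 704]) beam(2192);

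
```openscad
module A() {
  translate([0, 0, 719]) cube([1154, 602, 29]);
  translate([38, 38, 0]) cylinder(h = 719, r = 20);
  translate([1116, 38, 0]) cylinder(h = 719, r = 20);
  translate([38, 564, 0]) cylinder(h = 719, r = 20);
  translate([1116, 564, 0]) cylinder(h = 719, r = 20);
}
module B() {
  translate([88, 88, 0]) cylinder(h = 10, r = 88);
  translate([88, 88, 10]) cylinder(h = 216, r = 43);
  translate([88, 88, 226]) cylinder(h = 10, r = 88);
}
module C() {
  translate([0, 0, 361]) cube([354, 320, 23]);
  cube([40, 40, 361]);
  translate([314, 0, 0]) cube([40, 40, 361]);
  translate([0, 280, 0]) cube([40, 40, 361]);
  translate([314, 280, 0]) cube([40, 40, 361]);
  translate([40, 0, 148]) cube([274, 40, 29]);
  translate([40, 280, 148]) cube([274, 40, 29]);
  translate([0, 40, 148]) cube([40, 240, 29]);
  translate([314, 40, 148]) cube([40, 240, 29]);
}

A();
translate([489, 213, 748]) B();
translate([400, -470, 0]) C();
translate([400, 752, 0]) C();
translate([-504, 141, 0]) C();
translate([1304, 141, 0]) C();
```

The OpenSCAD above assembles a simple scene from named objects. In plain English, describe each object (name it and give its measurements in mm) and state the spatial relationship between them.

A is a table: top 1154 mm (x) × 602 mm (y), 29 mm thick, upper face at z = 748 mm, on four round legs of 40 mm diameter, each leg's bounding box inset 18 mm from the nearest pair of top edges, running from z = 0 to the bottom of the top.

B is a spool: two coaxial disc flanges of radius 88 mm and thickness 10 mm, joined by a core cylinder of radius 43 mm and height 216 mm. The lower flange rests on z = 0 and the three cylinders share a vertical axis.

C is a four-legged stool. The seat is a 354×320×23 mm slab whose top surface is at z = 384 mm; four square legs, each 40×40 mm in cross-section, run from the floor (z = 0) to the underside of the seat, each flush with a corner of the seat. Four stretchers, 40 mm wide and 29 mm tall, connect adjacent legs with their undersides at z = 148 mm, each running between the inner faces of the legs it joins and aligned with the legs' outer faces on the other axis.

The spool is on top of the table, centred. Four stools sit around the table at the −y, +y, −x, +x sides.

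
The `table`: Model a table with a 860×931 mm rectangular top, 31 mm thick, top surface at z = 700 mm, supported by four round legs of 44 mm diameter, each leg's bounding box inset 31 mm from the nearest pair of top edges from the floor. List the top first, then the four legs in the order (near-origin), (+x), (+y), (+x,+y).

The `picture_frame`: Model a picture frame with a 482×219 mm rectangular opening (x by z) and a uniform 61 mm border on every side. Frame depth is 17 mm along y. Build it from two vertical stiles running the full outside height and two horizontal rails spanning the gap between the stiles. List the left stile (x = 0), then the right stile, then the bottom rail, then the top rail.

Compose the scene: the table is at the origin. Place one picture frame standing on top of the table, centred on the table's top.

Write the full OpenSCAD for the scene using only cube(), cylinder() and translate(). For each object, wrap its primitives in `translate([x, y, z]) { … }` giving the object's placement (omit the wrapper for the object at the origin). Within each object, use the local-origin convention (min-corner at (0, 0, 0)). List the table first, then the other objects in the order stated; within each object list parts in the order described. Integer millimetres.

translate([0, 0, 669]) cube([860, 931, 31]);
translate([53, 53, 0]) cylinder(h = 669, r = 22);
translate([807, 53, 0]) cylinder(h = 669, r = 22);
translate([53, 878, 0]) cylinder(h = 669, r = 22);
translate([807, 878, 0]) cylinder(h = 669, r = 22);
translate([128, 457, 700]) {
  cube([61, 17, 341]);
  translate([543, 0, 0]) cube([61, 17, 341]);
  translate([61, 0, 0]) cube([482, 17, 61]);
  translate([61, 0, 280]) cube([482, 17, 61]);
}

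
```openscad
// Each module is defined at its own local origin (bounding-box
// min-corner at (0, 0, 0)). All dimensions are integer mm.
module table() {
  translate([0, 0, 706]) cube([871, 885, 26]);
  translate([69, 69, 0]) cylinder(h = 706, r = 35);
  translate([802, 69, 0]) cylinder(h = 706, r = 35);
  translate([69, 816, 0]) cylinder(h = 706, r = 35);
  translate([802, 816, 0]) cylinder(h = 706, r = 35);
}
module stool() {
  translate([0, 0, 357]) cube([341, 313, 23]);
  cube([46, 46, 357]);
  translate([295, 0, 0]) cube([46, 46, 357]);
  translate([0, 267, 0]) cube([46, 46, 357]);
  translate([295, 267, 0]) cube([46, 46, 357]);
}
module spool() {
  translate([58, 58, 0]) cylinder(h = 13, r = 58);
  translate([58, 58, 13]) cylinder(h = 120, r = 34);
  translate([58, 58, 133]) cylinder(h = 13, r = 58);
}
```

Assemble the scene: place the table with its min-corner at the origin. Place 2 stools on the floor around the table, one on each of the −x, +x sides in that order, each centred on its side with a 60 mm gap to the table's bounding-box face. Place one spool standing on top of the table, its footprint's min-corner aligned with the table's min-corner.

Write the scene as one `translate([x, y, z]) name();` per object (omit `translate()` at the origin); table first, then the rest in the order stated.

table();
translate([-401, 286, 0]) stool();
translate([931, 286, 0]) stool();
translate([0, 0, 732]) spool();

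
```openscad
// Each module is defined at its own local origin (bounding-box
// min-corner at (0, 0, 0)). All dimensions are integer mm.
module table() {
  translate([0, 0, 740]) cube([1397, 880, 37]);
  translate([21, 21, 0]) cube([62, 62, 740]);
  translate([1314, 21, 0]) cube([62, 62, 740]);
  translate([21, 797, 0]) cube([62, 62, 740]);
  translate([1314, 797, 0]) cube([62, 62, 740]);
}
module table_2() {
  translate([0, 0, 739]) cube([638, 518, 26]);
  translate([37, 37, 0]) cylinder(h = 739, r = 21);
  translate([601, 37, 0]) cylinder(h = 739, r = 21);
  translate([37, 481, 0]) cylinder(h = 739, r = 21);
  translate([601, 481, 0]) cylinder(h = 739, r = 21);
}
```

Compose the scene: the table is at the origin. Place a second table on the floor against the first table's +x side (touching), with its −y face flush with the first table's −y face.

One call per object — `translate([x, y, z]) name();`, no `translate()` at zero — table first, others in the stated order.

table();
translate([1397, 0, 0]) table_2();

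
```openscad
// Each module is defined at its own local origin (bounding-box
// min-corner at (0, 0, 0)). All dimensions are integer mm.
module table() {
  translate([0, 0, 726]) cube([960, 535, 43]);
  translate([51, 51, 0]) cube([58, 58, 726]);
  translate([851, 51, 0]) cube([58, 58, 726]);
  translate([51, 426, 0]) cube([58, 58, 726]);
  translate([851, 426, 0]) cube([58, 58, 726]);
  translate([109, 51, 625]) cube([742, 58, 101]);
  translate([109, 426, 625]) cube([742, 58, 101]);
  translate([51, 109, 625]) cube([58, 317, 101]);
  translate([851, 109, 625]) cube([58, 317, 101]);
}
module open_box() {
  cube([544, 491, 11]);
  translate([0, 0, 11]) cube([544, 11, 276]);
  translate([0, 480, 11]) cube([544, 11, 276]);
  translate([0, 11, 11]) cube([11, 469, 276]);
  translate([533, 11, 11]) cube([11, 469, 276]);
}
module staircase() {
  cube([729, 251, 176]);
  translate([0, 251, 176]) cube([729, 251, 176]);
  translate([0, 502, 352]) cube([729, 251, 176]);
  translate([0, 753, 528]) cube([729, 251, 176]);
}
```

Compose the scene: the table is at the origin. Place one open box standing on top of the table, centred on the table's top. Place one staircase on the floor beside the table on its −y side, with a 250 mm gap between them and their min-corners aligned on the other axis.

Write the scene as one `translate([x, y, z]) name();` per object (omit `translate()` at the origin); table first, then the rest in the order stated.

table();
translate([208, 22, 769]) open_box();
translate([0, -1254, 0]) staircase();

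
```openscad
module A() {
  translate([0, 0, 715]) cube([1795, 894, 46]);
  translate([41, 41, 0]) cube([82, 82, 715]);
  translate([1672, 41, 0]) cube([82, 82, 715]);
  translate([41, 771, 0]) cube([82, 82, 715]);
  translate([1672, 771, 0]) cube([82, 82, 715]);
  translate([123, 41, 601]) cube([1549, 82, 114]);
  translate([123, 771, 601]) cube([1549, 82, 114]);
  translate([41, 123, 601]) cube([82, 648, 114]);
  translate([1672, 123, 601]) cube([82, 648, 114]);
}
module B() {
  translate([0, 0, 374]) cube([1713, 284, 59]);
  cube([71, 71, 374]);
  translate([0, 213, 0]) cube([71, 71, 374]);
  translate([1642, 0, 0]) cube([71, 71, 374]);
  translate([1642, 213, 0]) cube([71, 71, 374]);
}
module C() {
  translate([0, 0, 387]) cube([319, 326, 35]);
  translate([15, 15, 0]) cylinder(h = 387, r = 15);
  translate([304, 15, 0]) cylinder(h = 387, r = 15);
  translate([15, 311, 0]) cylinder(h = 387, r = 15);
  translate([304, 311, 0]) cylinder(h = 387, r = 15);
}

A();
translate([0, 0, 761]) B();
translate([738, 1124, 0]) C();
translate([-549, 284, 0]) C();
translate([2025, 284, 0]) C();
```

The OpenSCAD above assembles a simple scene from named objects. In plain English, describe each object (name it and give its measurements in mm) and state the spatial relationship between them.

A is a table: top 1795 mm (x) × 894 mm (y), 46 mm thick, upper face at z = 761 mm, on four 82×82 mm square legs, each inset 41 mm from the nearest pair of top edges, running from z = 0 to the bottom of the top. Four apron rails, 82 mm thick and 114 mm tall, run between adjacent legs with their top edges flush with the underside of the top and their outer faces flush with the legs' outer faces.

B is a long wooden bench with a 1713 mm (x) × 284 mm (y) seat, 59 mm thick, its top surface 433 mm above the floor. Four 71 mm square legs at the seat corners, flush with the edges, run from z = 0 to the seat underside.

C is a four-legged stool. The seat is a 319×326×35 mm slab whose top surface is at z = 422 mm; four round legs, each 30 mm in diameter, run from the floor (z = 0) to the underside of the seat, each leg's axis is inset half a diameter from the nearest pair of seat edges (so the leg's bounding box is flush with the corner).

The bench is on top of the table. Three stools sit around the table at the +y, −x, +x sides.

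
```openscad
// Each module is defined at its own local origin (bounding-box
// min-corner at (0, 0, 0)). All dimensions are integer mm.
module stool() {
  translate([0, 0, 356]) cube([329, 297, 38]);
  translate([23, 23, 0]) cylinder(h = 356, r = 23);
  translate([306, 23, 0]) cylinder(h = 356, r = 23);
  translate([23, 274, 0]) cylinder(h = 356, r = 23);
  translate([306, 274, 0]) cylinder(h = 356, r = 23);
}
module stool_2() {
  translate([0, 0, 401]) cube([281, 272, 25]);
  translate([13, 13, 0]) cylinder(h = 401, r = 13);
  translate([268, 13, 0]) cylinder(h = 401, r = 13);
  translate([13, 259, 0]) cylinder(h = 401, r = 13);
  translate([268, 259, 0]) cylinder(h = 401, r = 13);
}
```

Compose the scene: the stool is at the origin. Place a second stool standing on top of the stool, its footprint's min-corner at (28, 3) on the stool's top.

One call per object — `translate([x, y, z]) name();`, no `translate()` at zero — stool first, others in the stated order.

stool();
translate([28, 3, 394]) stool_2();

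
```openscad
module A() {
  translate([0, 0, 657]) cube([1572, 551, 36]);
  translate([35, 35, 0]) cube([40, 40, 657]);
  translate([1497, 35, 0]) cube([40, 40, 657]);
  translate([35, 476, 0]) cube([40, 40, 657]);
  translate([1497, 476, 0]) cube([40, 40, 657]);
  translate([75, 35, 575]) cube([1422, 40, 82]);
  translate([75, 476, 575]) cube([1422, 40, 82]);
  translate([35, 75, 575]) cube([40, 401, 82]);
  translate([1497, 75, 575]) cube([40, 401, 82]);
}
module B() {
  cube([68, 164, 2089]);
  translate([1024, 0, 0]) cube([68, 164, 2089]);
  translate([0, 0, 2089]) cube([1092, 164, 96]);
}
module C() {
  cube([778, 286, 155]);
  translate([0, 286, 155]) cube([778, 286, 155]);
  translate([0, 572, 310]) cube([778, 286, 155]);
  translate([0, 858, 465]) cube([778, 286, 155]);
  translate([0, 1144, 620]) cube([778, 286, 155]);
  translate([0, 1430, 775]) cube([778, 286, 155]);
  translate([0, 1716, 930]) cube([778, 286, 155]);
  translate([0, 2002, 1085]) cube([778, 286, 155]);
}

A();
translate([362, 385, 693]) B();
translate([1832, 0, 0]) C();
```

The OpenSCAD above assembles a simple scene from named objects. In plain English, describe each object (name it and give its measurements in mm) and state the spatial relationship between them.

A is a table: top 1572 mm (x) × 551 mm (y), 36 mm thick, upper face at z = 693 mm, on four 40×40 mm square legs, each inset 35 mm from the nearest pair of top edges, running from z = 0 to the bottom of the top. Four apron rails, 40 mm thick and 82 mm tall, run between adjacent legs with their top edges flush with the underside of the top and their outer faces flush with the legs' outer faces.

B is a door frame. The clear opening is 956 mm wide and 2089 mm high. Two 68 mm wide jambs, 164 mm deep, stand either side of the opening from the floor to the top of the opening. A 96 mm thick head sits across the top of both jambs, spanning the full outside width of the frame.

C is a straight staircase of 8 solid steps. Each step is 778 mm wide (x), 286 mm deep (y, the going) and 155 mm tall (the rise). The first step rests on the floor; each subsequent step sits one going further in +y and one rise higher in +z, directly behind and above the previous step with no overlap.

The door frame is on top of the table. The staircase is on the floor beside the table on its +x side.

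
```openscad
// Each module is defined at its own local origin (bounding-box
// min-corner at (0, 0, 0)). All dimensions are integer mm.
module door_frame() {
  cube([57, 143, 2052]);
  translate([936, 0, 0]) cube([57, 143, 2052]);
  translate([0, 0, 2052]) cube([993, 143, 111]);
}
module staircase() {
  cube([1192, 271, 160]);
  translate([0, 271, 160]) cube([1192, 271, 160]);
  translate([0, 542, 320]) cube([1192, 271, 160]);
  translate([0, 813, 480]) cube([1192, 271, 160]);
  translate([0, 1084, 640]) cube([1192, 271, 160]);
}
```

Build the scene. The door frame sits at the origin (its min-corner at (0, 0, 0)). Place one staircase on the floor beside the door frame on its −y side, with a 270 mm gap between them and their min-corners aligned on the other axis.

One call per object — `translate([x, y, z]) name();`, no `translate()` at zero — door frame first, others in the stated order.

door_frame();
translate([0, -1625, 0]) staircase();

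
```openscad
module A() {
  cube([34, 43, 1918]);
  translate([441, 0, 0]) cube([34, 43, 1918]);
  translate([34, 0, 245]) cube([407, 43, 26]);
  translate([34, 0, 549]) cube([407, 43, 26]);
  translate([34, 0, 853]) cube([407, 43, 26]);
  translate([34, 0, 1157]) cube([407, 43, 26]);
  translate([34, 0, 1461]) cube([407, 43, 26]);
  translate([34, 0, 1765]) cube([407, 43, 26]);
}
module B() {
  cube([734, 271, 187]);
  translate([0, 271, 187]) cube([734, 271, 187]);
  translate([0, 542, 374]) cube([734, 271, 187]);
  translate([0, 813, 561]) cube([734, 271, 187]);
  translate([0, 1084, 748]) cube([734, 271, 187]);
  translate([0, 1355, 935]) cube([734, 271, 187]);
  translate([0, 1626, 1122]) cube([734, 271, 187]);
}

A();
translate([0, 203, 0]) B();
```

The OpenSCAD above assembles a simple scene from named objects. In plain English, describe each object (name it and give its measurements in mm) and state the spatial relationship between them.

A is a wooden ladder with two side rails of 34×43 mm section and 1918 mm height, set 475 mm apart overall. Between them run 6 rectangular rungs (43 mm deep, 26 mm thick), front faces flush with the rails' −y face. The bottom of the first rung is 245 mm above the floor and each subsequent rung is 304 mm higher than the one below.

B is a run of 7 identical solid stair steps. Each tread is 734×271 mm and each step block is 187 mm high. Step 1 rests on the floor; step k is offset from step 1 by (k−1)×271 mm in y and (k−1)×187 mm in z.

The staircase is on the floor beside the ladder on its +y side.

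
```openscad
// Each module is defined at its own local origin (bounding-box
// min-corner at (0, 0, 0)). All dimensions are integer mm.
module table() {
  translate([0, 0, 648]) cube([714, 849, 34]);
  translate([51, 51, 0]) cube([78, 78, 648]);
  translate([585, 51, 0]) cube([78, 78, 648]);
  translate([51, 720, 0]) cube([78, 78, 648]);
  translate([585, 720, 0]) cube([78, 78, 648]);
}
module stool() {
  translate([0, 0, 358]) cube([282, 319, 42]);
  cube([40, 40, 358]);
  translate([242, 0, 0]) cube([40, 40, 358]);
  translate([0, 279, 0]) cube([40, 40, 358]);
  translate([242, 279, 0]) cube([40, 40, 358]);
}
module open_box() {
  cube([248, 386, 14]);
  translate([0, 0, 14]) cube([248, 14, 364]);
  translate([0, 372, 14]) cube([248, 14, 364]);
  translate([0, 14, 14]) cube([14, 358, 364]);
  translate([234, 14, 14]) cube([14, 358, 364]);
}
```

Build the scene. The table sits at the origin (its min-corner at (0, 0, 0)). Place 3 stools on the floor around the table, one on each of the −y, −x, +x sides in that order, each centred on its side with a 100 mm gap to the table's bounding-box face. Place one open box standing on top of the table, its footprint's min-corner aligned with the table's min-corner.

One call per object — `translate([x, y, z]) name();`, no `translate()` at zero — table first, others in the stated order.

table();
translate([216, -419, 0]) stool();
translate([-382, 265, 0]) stool();
translate([814, 265, 0]) stool();
translate([0, 0, 682]) open_box();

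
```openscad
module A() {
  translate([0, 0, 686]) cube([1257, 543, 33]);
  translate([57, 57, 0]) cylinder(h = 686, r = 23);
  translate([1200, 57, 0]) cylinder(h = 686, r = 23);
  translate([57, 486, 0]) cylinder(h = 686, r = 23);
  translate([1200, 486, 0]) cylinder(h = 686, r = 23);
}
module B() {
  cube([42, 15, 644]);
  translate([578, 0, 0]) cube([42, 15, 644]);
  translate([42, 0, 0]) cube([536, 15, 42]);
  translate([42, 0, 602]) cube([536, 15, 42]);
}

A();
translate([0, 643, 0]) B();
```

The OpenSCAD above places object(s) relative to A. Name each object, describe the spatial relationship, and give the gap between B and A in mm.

A is a table. B is a picture frame. The picture frame is on the floor beside the table on its +y side. The gap between the picture frame and the table is 100 mm.

The picture frame's nearest face is 100 mm from the table's +y face.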